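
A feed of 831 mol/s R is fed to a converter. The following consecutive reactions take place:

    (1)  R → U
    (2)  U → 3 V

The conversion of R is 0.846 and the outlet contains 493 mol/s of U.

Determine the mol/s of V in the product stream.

630 mol/s

Conversion of R: R consumed = 1ξ₁ = 0.846 × 831 → ξ₁ = 703 mol/s.
U balance: n_U = 0 + 1ξ₁ − 1ξ₂ = 493 → ξ₂ = (1·703 − 493)/1 = 210 mol/s.
Outlet amounts (n = n₀ + Σ ν·ξ):
  R: 831 − 1(703) = 128
  U: 0 + 1(703) − 1(210) = 493
  V: 0 + 3(210) = 630.1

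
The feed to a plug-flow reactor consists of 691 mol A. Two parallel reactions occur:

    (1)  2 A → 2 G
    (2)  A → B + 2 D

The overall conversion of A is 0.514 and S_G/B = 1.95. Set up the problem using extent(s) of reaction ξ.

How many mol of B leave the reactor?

Conversion of A: A consumed = 0.514 × 691 = 355.2 mol = 2ξ₁ + 1ξ₂.
Selectivity: 2ξ₁ / (1ξ₂) = 1.95 → ξ₁ = 0.975 ξ₂.
Substitute: (2·0.975 + 1) ξ₂ = 355.2 → ξ₂ = 120.4 mol, ξ₁ = 117.4 mol.
Outlet amounts (n = n₀ + Σ ν·ξ):
  A: 691 − 2(117.4) − 1(120.4) = 335.8
  G: 0 + 2(117.4) = 234.8
  B: 0 + 1(120.4) = 120.4
  D: 0 + 2(120.4) = 240.8

120 mol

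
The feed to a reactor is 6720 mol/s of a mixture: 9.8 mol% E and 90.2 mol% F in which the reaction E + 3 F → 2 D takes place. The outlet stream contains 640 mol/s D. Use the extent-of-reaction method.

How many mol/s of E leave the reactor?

For D: n = n₀ + 2ξ → 640 = 0 + 2ξ, giving ξ = 320 mol/s.
Outlet amounts (n = n₀ + ν ξ):
  E: 658.6 − 1(320) = 338.6
  F: 6061 − 3(320) = 5101
  D: 0 + 2(320) = 640

339 mol/s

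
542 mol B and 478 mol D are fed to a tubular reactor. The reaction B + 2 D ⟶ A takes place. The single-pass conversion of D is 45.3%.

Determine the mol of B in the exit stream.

D reacted = 0.453 × 478 = 216.5 mol; ν_D = −2, so ξ = 216.5/2 = 108.3 mol.
Outlet amounts (n = n₀ + ν ξ):
  B: 542 − 1(108.3) = 433.7
  D: 478 − 2(108.3) = 261.5
  A: 0 + 1(108.3) = 108.3

434 mol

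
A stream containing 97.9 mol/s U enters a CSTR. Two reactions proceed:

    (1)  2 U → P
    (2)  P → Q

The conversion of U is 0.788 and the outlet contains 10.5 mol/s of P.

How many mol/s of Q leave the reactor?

28.1 mol/s

Conversion of U: U consumed = 2ξ₁ = 0.788 × 97.9 → ξ₁ = 38.57 mol/s.
P balance: n_P = 0 + 1ξ₁ − 1ξ₂ = 10.5 → ξ₂ = (1·38.57 − 10.5)/1 = 28.07 mol/s.
Outlet amounts (n = n₀ + Σ ν·ξ):
  U: 97.9 − 2(38.57) = 20.75
  P: 0 + 1(38.57) − 1(28.07) = 10.5
  Q: 0 + 1(28.07) = 28.07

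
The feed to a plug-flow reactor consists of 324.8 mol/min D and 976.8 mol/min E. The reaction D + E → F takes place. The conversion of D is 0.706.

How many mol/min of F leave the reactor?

D reacted = 0.706 × 324.8 = 229.3 mol/min; ν_D = −1, so ξ = 229.3/1 = 229.3 mol/min.
Outlet amounts (n = n₀ + ν ξ):
  D: 324.8 − 1(229.3) = 95.49
  E: 976.8 − 1(229.3) = 747.5
  F: 0 + 1(229.3) = 229.3

229 mol/min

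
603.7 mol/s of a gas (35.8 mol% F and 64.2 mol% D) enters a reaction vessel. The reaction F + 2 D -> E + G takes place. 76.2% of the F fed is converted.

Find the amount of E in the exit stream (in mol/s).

F reacted = 0.762 × 216.1 = 164.7 mol/s; ν_F = −1, so ξ = 164.7/1 = 164.7 mol/s.
Outlet amounts (n = n₀ + ν ξ):
  F: 216.1 − 1(164.7) = 51.44
  D: 387.6 − 2(164.7) = 58.2
  E: 0 + 1(164.7) = 164.7
  G: 0 + 1(164.7) = 164.7

165 mol/s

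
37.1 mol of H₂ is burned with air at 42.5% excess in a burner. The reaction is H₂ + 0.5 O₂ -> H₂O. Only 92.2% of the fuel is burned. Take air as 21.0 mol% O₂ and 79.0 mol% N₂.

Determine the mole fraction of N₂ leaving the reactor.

Stoichiometric O₂ = 0.5 × 37.1 = 18.55 mol; O₂ fed = 18.55 × 1.425 = 26.43 mol.
N₂ fed = 26.43 × 79/21 = 99.44 mol.
Fuel reacted = 0.922 × 37.1 → ξ = 34.21 mol.
Outlet (n = n₀ + ν ξ):
  H₂: 37.1 − 1(34.21) = 2.894
  O₂: 26.43 − 0.5(34.21) = 9.331
  N₂: 99.44 (inert)
  H₂O: 0 + 1(34.21) = 34.21
Total out = 145.9 mol; y_N₂ = 99.44 / 145.9 = 0.6817.

0.682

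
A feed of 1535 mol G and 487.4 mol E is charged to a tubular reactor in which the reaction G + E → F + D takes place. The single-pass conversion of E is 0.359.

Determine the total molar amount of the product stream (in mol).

E reacted = 0.359 × 487.4 = 175 mol; ν_E = −1, so ξ = 175/1 = 175 mol.
Outlet amounts (n = n₀ + ν ξ):
  G: 1535 − 1(175) = 1360
  E: 487.4 − 1(175) = 312.4
  F: 0 + 1(175) = 175
  D: 0 + 1(175) = 175
Total out = 1360 + 312.4 + 175 + 175 = 2022 mol.

2020 mol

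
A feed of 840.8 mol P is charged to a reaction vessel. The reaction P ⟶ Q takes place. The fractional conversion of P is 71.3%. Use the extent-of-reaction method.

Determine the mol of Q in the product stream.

P reacted = 0.713 × 840.8 = 599.5 mol; ν_P = −1, so ξ = 599.5/1 = 599.5 mol.
Outlet amounts (n = n₀ + ν ξ):
  P: 840.8 − 1(599.5) = 241.3
  Q: 0 + 1(599.5) = 599.5

599 mol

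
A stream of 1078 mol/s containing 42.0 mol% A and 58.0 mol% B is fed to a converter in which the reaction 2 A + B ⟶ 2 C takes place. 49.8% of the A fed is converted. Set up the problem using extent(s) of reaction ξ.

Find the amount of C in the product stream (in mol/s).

225 mol/s

A reacted = 0.498 × 452.8 = 225.5 mol/s; ν_A = −2, so ξ = 225.5/2 = 112.7 mol/s.
Outlet amounts (n = n₀ + ν ξ):
  A: 452.8 − 2(112.7) = 227.3
  B: 625.2 − 1(112.7) = 512.5
  C: 0 + 2(112.7) = 225.5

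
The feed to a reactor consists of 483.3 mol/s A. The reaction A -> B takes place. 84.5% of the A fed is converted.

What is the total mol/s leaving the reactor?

483 mol/s

A reacted = 0.845 × 483.3 = 408.4 mol/s; ν_A = −1, so ξ = 408.4/1 = 408.4 mol/s.
Outlet amounts (n = n₀ + ν ξ):
  A: 483.3 − 1(408.4) = 74.91
  B: 0 + 1(408.4) = 408.4
Total out = 74.91 + 408.4 = 483.3 mol/s.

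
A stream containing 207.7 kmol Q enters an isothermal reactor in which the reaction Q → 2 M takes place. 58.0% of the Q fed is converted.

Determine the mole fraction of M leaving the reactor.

0.734

Q reacted = 0.58 × 207.7 = 120.5 kmol; ν_Q = −1, so ξ = 120.5/1 = 120.5 kmol.
Outlet amounts (n = n₀ + ν ξ):
  Q: 207.7 − 1(120.5) = 87.23
  M: 0 + 2(120.5) = 240.9
Total out = 328.2 kmol; y_M = 240.9 / 328.2 = 0.7342.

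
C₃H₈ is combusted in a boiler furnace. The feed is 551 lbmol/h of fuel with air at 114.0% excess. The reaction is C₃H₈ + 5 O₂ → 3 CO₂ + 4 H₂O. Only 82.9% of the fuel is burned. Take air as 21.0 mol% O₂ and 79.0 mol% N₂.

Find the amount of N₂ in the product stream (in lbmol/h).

22200 lbmol/h

Stoichiometric O₂ = 5 × 551 = 2755 lbmol/h; O₂ fed = 2755 × 2.140 = 5896 lbmol/h.
N₂ fed = 5896 × 79/21 = 22180 lbmol/h.
Fuel reacted = 0.829 × 551 → ξ = 456.8 lbmol/h.
Outlet (n = n₀ + ν ξ):
  C₃H₈: 551 − 1(456.8) = 94.22
  O₂: 5896 − 5(456.8) = 3612
  N₂: 22180 (inert)
  CO₂: 0 + 3(456.8) = 1370
  H₂O: 0 + 4(456.8) = 1827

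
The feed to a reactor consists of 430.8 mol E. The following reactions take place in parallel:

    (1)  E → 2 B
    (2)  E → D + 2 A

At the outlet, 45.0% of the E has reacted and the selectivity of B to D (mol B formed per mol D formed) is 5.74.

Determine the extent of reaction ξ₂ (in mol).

ξ₂ = 50.1 mol

Conversion of E: E consumed = 0.45 × 430.8 = 193.9 mol = 1ξ₁ + 1ξ₂.
Selectivity: 2ξ₁ / (1ξ₂) = 5.74 → ξ₁ = 2.87 ξ₂.
Substitute: (1·2.87 + 1) ξ₂ = 193.9 → ξ₂ = 50.09 mol, ξ₁ = 143.8 mol.
Outlet amounts (n = n₀ + Σ ν·ξ):
  E: 430.8 − 1(143.8) − 1(50.09) = 236.9
  B: 0 + 2(143.8) = 287.5
  D: 0 + 1(50.09) = 50.09
  A: 0 + 2(50.09) = 100.2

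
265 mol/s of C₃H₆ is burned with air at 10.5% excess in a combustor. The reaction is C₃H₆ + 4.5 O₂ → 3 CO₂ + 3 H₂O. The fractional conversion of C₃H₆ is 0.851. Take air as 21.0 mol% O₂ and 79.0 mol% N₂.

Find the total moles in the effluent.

6650 mol/s

Stoichiometric O₂ = 4.5 × 265 = 1192 mol/s; O₂ fed = 1192 × 1.105 = 1318 mol/s.
N₂ fed = 1318 × 79/21 = 4957 mol/s.
Fuel reacted = 0.851 × 265 → ξ = 225.5 mol/s.
Outlet (n = n₀ + ν ξ):
  C₃H₆: 265 − 1(225.5) = 39.49
  O₂: 1318 − 4.5(225.5) = 302.9
  N₂: 4957 (inert)
  CO₂: 0 + 3(225.5) = 676.5
  H₂O: 0 + 3(225.5) = 676.5
Total out = 39.49 + 302.9 + 4957 + 676.5 + 676.5 = 6653 mol/s.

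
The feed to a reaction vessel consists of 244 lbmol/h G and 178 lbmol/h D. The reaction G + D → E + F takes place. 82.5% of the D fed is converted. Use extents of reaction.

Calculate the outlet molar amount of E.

147 lbmol/h

D reacted = 0.825 × 178 = 146.8 lbmol/h; ν_D = −1, so ξ = 146.8/1 = 146.8 lbmol/h.
Outlet amounts (n = n₀ + ν ξ):
  G: 244 − 1(146.8) = 97.15
  D: 178 − 1(146.8) = 31.15
  E: 0 + 1(146.8) = 146.8
  F: 0 + 1(146.8) = 146.8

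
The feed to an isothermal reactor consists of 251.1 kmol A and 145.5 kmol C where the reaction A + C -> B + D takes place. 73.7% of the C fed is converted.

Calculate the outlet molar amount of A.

C reacted = 0.737 × 145.5 = 107.2 kmol; ν_C = −1, so ξ = 107.2/1 = 107.2 kmol.
Outlet amounts (n = n₀ + ν ξ):
  A: 251.1 − 1(107.2) = 143.9
  C: 145.5 − 1(107.2) = 38.27
  B: 0 + 1(107.2) = 107.2
  D: 0 + 1(107.2) = 107.2

144 kmol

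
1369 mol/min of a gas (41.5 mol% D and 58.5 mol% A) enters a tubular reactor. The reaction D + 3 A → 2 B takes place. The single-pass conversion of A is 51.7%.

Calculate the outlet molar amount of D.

A reacted = 0.517 × 800.9 = 414 mol/min; ν_A = −3, so ξ = 414/3 = 138 mol/min.
Outlet amounts (n = n₀ + ν ξ):
  D: 568.1 − 1(138) = 430.1
  A: 800.9 − 3(138) = 386.8
  B: 0 + 2(138) = 276

430 mol/min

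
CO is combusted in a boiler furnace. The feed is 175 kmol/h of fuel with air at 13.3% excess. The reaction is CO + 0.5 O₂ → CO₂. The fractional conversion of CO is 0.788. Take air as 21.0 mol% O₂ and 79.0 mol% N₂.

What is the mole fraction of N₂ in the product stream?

0.645

Stoichiometric O₂ = 0.5 × 175 = 87.5 kmol/h; O₂ fed = 87.5 × 1.133 = 99.14 kmol/h.
N₂ fed = 99.14 × 79/21 = 372.9 kmol/h.
Fuel reacted = 0.788 × 175 → ξ = 137.9 kmol/h.
Outlet (n = n₀ + ν ξ):
  CO: 175 − 1(137.9) = 37.1
  O₂: 99.14 − 0.5(137.9) = 30.19
  N₂: 372.9 (inert)
  CO₂: 0 + 1(137.9) = 137.9
Total out = 578.1 kmol/h; y_N₂ = 372.9 / 578.1 = 0.6451.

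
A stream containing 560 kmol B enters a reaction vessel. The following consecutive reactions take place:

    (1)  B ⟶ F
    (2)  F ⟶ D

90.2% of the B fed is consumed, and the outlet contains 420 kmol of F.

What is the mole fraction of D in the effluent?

0.152

Conversion of B: B consumed = 1ξ₁ = 0.902 × 560 → ξ₁ = 505.1 kmol.
F balance: n_F = 0 + 1ξ₁ − 1ξ₂ = 420 → ξ₂ = (1·505.1 − 420)/1 = 85.12 kmol.
Outlet amounts (n = n₀ + Σ ν·ξ):
  B: 560 − 1(505.1) = 54.88
  F: 0 + 1(505.1) − 1(85.12) = 420
  D: 0 + 1(85.12) = 85.12
Total out = 560 kmol; y_D = 85.12 / 560 = 0.152.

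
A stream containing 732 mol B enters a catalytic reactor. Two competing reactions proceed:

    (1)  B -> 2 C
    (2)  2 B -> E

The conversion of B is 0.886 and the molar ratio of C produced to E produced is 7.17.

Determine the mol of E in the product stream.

Conversion of B: B consumed = 0.886 × 732 = 648.6 mol = 1ξ₁ + 2ξ₂.
Selectivity: 2ξ₁ / (1ξ₂) = 7.17 → ξ₁ = 3.585 ξ₂.
Substitute: (1·3.585 + 2) ξ₂ = 648.6 → ξ₂ = 116.1 mol, ξ₁ = 416.3 mol.
Outlet amounts (n = n₀ + Σ ν·ξ):
  B: 732 − 1(416.3) − 2(116.1) = 83.45
  C: 0 + 2(416.3) = 832.6
  E: 0 + 1(116.1) = 116.1

116 mol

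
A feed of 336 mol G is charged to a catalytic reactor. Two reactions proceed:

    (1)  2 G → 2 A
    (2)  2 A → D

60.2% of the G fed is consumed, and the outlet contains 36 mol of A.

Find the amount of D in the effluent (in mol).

83.1 mol

Conversion of G: G consumed = 2ξ₁ = 0.602 × 336 → ξ₁ = 101.1 mol.
A balance: n_A = 0 + 2ξ₁ − 2ξ₂ = 36 → ξ₂ = (2·101.1 − 36)/2 = 83.14 mol.
Outlet amounts (n = n₀ + Σ ν·ξ):
  G: 336 − 2(101.1) = 133.7
  A: 0 + 2(101.1) − 2(83.14) = 36
  D: 0 + 1(83.14) = 83.14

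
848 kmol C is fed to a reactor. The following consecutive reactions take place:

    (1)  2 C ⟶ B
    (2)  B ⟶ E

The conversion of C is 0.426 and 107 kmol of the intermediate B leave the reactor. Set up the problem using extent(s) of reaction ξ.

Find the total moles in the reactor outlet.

Conversion of C: C consumed = 2ξ₁ = 0.426 × 848 → ξ₁ = 180.6 kmol.
B balance: n_B = 0 + 1ξ₁ − 1ξ₂ = 107 → ξ₂ = (1·180.6 − 107)/1 = 73.62 kmol.
Outlet amounts (n = n₀ + Σ ν·ξ):
  C: 848 − 2(180.6) = 486.8
  B: 0 + 1(180.6) − 1(73.62) = 107
  E: 0 + 1(73.62) = 73.62
Total out = 486.8 + 107 + 73.62 = 667.4 kmol.

667 kmol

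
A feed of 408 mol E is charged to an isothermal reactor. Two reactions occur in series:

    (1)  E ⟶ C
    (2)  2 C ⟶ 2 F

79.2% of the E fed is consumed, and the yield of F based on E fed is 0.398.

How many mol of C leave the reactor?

Conversion of E: E consumed = 1ξ₁ = 0.792 × 408 → ξ₁ = 323.1 mol.
Yield of F: 2ξ₂ / 408 = 0.398 → ξ₂ = 81.19 mol.
Outlet amounts (n = n₀ + Σ ν·ξ):
  E: 408 − 1(323.1) = 84.86
  C: 0 + 1(323.1) − 2(81.19) = 160.8
  F: 0 + 2(81.19) = 162.4

161 mol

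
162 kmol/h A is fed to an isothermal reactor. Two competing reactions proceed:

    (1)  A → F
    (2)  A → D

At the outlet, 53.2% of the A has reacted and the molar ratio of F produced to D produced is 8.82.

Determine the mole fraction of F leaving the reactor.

Conversion of A: A consumed = 0.532 × 162 = 86.18 kmol/h = 1ξ₁ + 1ξ₂.
Selectivity: 1ξ₁ / (1ξ₂) = 8.82 → ξ₁ = 8.82 ξ₂.
Substitute: (1·8.82 + 1) ξ₂ = 86.18 → ξ₂ = 8.776 kmol/h, ξ₁ = 77.41 kmol/h.
Outlet amounts (n = n₀ + Σ ν·ξ):
  A: 162 − 1(77.41) − 1(8.776) = 75.82
  F: 0 + 1(77.41) = 77.41
  D: 0 + 1(8.776) = 8.776
Total out = 162 kmol/h; y_F = 77.41 / 162 = 0.4778.

0.478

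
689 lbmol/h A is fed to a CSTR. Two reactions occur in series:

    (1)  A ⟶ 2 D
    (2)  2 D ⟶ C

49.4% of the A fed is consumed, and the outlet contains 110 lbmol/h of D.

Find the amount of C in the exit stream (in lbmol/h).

Conversion of A: A consumed = 1ξ₁ = 0.494 × 689 → ξ₁ = 340.4 lbmol/h.
D balance: n_D = 0 + 2ξ₁ − 2ξ₂ = 110 → ξ₂ = (2·340.4 − 110)/2 = 285.4 lbmol/h.
Outlet amounts (n = n₀ + Σ ν·ξ):
  A: 689 − 1(340.4) = 348.6
  D: 0 + 2(340.4) − 2(285.4) = 110
  C: 0 + 1(285.4) = 285.4

285 lbmol/h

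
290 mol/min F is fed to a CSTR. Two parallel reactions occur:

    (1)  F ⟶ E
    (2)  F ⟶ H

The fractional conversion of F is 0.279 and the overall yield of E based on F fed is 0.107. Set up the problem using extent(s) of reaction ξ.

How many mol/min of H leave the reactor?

Yield of E: 1ξ₁ / 290 = 0.107 → ξ₁ = 31.03 mol/min.
Conversion of F: 1ξ₁ + 1ξ₂ = 0.279 × 290 = 80.91 → ξ₂ = 49.88 mol/min.
Outlet amounts (n = n₀ + Σ ν·ξ):
  F: 290 − 1(31.03) − 1(49.88) = 209.1
  E: 0 + 1(31.03) = 31.03
  H: 0 + 1(49.88) = 49.88

49.9 mol/min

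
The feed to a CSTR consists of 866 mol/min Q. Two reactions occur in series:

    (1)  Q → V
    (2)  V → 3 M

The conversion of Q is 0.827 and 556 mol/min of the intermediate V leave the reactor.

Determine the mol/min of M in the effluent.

Conversion of Q: Q consumed = 1ξ₁ = 0.827 × 866 → ξ₁ = 716.2 mol/min.
V balance: n_V = 0 + 1ξ₁ − 1ξ₂ = 556 → ξ₂ = (1·716.2 − 556)/1 = 160.2 mol/min.
Outlet amounts (n = n₀ + Σ ν·ξ):
  Q: 866 − 1(716.2) = 149.8
  V: 0 + 1(716.2) − 1(160.2) = 556
  M: 0 + 3(160.2) = 480.5

481 mol/min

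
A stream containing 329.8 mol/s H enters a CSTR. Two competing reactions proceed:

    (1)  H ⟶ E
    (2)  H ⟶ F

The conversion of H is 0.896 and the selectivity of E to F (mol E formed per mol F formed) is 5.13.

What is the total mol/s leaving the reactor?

330 mol/s

Conversion of H: H consumed = 0.896 × 329.8 = 295.5 mol/s = 1ξ₁ + 1ξ₂.
Selectivity: 1ξ₁ / (1ξ₂) = 5.13 → ξ₁ = 5.13 ξ₂.
Substitute: (1·5.13 + 1) ξ₂ = 295.5 → ξ₂ = 48.21 mol/s, ξ₁ = 247.3 mol/s.
Outlet amounts (n = n₀ + Σ ν·ξ):
  H: 329.8 − 1(247.3) − 1(48.21) = 34.3
  E: 0 + 1(247.3) = 247.3
  F: 0 + 1(48.21) = 48.21
Total out = 34.3 + 247.3 + 48.21 = 329.8 mol/s.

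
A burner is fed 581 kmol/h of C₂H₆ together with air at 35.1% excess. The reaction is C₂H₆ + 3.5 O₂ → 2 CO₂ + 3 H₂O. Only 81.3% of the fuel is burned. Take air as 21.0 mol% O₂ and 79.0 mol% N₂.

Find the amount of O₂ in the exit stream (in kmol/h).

Stoichiometric O₂ = 3.5 × 581 = 2034 kmol/h; O₂ fed = 2034 × 1.351 = 2747 kmol/h.
N₂ fed = 2747 × 79/21 = 10330 kmol/h.
Fuel reacted = 0.813 × 581 → ξ = 472.4 kmol/h.
Outlet (n = n₀ + ν ξ):
  C₂H₆: 581 − 1(472.4) = 108.6
  O₂: 2747 − 3.5(472.4) = 1094
  N₂: 10330 (inert)
  CO₂: 0 + 2(472.4) = 944.7
  H₂O: 0 + 3(472.4) = 1417

1090 kmol/h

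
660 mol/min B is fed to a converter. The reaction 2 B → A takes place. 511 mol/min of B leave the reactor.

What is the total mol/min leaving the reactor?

586 mol/min

For B: n = n₀ − 2ξ → 511 = 660 − 2ξ, giving ξ = 74.5 mol/min.
Outlet amounts (n = n₀ + ν ξ):
  B: 660 − 2(74.5) = 511
  A: 0 + 1(74.5) = 74.5
Total out = 511 + 74.5 = 585.5 mol/min.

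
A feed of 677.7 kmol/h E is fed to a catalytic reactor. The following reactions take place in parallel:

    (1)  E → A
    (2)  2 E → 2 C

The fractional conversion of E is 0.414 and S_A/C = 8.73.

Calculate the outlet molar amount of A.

252 kmol/h

Conversion of E: E consumed = 0.414 × 677.7 = 280.6 kmol/h = 1ξ₁ + 2ξ₂.
Selectivity: 1ξ₁ / (2ξ₂) = 8.73 → ξ₁ = 17.46 ξ₂.
Substitute: (1·17.46 + 2) ξ₂ = 280.6 → ξ₂ = 14.42 kmol/h, ξ₁ = 251.7 kmol/h.
Outlet amounts (n = n₀ + Σ ν·ξ):
  E: 677.7 − 1(251.7) − 2(14.42) = 397.1
  A: 0 + 1(251.7) = 251.7
  C: 0 + 2(14.42) = 28.84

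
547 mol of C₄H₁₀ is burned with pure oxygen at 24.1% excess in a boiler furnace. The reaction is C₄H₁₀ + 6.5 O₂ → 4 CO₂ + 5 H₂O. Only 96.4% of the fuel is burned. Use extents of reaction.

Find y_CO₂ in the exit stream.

Stoichiometric O₂ = 6.5 × 547 = 3556 mol; O₂ fed = 3556 × 1.241 = 4412 mol.
Fuel reacted = 0.964 × 547 → ξ = 527.3 mol.
Outlet (n = n₀ + ν ξ):
  C₄H₁₀: 547 − 1(527.3) = 19.69
  O₂: 4412 − 6.5(527.3) = 984.9
  CO₂: 0 + 4(527.3) = 2109
  H₂O: 0 + 5(527.3) = 2637
Total out = 5750 mol; y_CO₂ = 2109 / 5750 = 0.3668.

0.367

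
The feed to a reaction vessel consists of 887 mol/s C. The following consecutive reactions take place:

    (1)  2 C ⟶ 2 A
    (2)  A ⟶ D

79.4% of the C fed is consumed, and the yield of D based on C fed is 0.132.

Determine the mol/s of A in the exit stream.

Conversion of C: C consumed = 2ξ₁ = 0.794 × 887 → ξ₁ = 352.1 mol/s.
Yield of D: 1ξ₂ / 887 = 0.132 → ξ₂ = 117.1 mol/s.
Outlet amounts (n = n₀ + Σ ν·ξ):
  C: 887 − 2(352.1) = 182.7
  A: 0 + 2(352.1) − 1(117.1) = 587.2
  D: 0 + 1(117.1) = 117.1

587 mol/s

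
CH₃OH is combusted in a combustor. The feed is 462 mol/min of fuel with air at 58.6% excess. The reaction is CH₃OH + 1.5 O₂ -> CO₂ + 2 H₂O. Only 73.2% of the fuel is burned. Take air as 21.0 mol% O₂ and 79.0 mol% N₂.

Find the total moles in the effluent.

Stoichiometric O₂ = 1.5 × 462 = 693 mol/min; O₂ fed = 693 × 1.586 = 1099 mol/min.
N₂ fed = 1099 × 79/21 = 4135 mol/min.
Fuel reacted = 0.732 × 462 → ξ = 338.2 mol/min.
Outlet (n = n₀ + ν ξ):
  CH₃OH: 462 − 1(338.2) = 123.8
  O₂: 1099 − 1.5(338.2) = 591.8
  N₂: 4135 (inert)
  CO₂: 0 + 1(338.2) = 338.2
  H₂O: 0 + 2(338.2) = 676.4
Total out = 123.8 + 591.8 + 4135 + 338.2 + 676.4 = 5865 mol/min.

5860 mol/min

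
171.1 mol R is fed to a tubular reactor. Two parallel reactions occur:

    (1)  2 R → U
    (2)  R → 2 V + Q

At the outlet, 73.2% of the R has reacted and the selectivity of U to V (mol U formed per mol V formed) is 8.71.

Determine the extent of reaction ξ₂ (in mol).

ξ₂ = 3.49 mol

Conversion of R: R consumed = 0.732 × 171.1 = 125.2 mol = 2ξ₁ + 1ξ₂.
Selectivity: 1ξ₁ / (2ξ₂) = 8.71 → ξ₁ = 17.42 ξ₂.
Substitute: (2·17.42 + 1) ξ₂ = 125.2 → ξ₂ = 3.495 mol, ξ₁ = 60.88 mol.
Outlet amounts (n = n₀ + Σ ν·ξ):
  R: 171.1 − 2(60.88) − 1(3.495) = 45.85
  U: 0 + 1(60.88) = 60.88
  V: 0 + 2(3.495) = 6.989
  Q: 0 + 1(3.495) = 3.495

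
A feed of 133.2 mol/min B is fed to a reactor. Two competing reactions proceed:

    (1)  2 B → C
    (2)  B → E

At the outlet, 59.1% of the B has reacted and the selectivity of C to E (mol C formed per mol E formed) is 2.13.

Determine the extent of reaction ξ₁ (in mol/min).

ξ₁ = 31.9 mol/min

Conversion of B: B consumed = 0.591 × 133.2 = 78.72 mol/min = 2ξ₁ + 1ξ₂.
Selectivity: 1ξ₁ / (1ξ₂) = 2.13 → ξ₁ = 2.13 ξ₂.
Substitute: (2·2.13 + 1) ξ₂ = 78.72 → ξ₂ = 14.97 mol/min, ξ₁ = 31.88 mol/min.
Outlet amounts (n = n₀ + Σ ν·ξ):
  B: 133.2 − 2(31.88) − 1(14.97) = 54.48
  C: 0 + 1(31.88) = 31.88
  E: 0 + 1(14.97) = 14.97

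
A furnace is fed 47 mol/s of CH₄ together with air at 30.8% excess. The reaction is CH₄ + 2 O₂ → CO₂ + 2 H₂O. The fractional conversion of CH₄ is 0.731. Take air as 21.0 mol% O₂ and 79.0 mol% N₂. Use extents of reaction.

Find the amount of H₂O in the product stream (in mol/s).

68.7 mol/s

Stoichiometric O₂ = 2 × 47 = 94 mol/s; O₂ fed = 94 × 1.308 = 123 mol/s.
N₂ fed = 123 × 79/21 = 462.5 mol/s.
Fuel reacted = 0.731 × 47 → ξ = 34.36 mol/s.
Outlet (n = n₀ + ν ξ):
  CH₄: 47 − 1(34.36) = 12.64
  O₂: 123 − 2(34.36) = 54.24
  N₂: 462.5 (inert)
  CO₂: 0 + 1(34.36) = 34.36
  H₂O: 0 + 2(34.36) = 68.71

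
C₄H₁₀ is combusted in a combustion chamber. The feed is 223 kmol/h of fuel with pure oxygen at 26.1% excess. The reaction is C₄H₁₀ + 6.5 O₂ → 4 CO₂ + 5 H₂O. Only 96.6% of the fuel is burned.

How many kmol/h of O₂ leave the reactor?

428 kmol/h

Stoichiometric O₂ = 6.5 × 223 = 1450 kmol/h; O₂ fed = 1450 × 1.261 = 1828 kmol/h.
Fuel reacted = 0.966 × 223 → ξ = 215.4 kmol/h.
Outlet (n = n₀ + ν ξ):
  C₄H₁₀: 223 − 1(215.4) = 7.582
  O₂: 1828 − 6.5(215.4) = 427.6
  CO₂: 0 + 4(215.4) = 861.7
  H₂O: 0 + 5(215.4) = 1077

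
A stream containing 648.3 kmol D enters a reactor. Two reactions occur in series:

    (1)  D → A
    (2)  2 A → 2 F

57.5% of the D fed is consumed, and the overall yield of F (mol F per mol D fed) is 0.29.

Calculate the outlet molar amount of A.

Conversion of D: D consumed = 1ξ₁ = 0.575 × 648.3 → ξ₁ = 372.8 kmol.
Yield of F: 2ξ₂ / 648.3 = 0.29 → ξ₂ = 94 kmol.
Outlet amounts (n = n₀ + Σ ν·ξ):
  D: 648.3 − 1(372.8) = 275.5
  A: 0 + 1(372.8) − 2(94) = 184.8
  F: 0 + 2(94) = 188

185 kmol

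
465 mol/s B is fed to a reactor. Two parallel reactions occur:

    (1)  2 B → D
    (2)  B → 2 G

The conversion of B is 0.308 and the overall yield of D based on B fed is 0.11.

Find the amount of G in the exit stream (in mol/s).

Yield of D: 1ξ₁ / 465 = 0.11 → ξ₁ = 51.15 mol/s.
Conversion of B: 2ξ₁ + 1ξ₂ = 0.308 × 465 = 143.2 → ξ₂ = 40.92 mol/s.
Outlet amounts (n = n₀ + Σ ν·ξ):
  B: 465 − 2(51.15) − 1(40.92) = 321.8
  D: 0 + 1(51.15) = 51.15
  G: 0 + 2(40.92) = 81.84

81.8 mol/s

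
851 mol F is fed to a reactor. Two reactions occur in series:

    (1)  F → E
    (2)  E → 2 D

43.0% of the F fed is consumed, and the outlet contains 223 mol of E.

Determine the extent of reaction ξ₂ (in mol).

Conversion of F: F consumed = 1ξ₁ = 0.43 × 851 → ξ₁ = 365.9 mol.
E balance: n_E = 0 + 1ξ₁ − 1ξ₂ = 223 → ξ₂ = (1·365.9 − 223)/1 = 142.9 mol.
Outlet amounts (n = n₀ + Σ ν·ξ):
  F: 851 − 1(365.9) = 485.1
  E: 0 + 1(365.9) − 1(142.9) = 223
  D: 0 + 2(142.9) = 285.9

ξ₂ = 143 mol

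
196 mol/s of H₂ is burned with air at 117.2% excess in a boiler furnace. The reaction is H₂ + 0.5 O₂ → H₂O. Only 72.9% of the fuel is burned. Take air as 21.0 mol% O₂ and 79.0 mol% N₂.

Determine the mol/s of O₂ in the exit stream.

141 mol/s

Stoichiometric O₂ = 0.5 × 196 = 98 mol/s; O₂ fed = 98 × 2.172 = 212.9 mol/s.
N₂ fed = 212.9 × 79/21 = 800.7 mol/s.
Fuel reacted = 0.729 × 196 → ξ = 142.9 mol/s.
Outlet (n = n₀ + ν ξ):
  H₂: 196 − 1(142.9) = 53.12
  O₂: 212.9 − 0.5(142.9) = 141.4
  N₂: 800.7 (inert)
  H₂O: 0 + 1(142.9) = 142.9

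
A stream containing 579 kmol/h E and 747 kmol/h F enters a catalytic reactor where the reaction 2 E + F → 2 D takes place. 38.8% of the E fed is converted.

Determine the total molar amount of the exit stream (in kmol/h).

E reacted = 0.388 × 579 = 224.7 kmol/h; ν_E = −2, so ξ = 224.7/2 = 112.3 kmol/h.
Outlet amounts (n = n₀ + ν ξ):
  E: 579 − 2(112.3) = 354.3
  F: 747 − 1(112.3) = 634.7
  D: 0 + 2(112.3) = 224.7
Total out = 354.3 + 634.7 + 224.7 = 1214 kmol/h.

1210 kmol/h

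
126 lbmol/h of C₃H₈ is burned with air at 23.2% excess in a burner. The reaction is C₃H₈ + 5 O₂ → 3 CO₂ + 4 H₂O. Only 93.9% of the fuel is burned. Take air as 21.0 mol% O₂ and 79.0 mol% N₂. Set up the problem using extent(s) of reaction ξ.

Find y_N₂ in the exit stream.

Stoichiometric O₂ = 5 × 126 = 630 lbmol/h; O₂ fed = 630 × 1.232 = 776.2 lbmol/h.
N₂ fed = 776.2 × 79/21 = 2920 lbmol/h.
Fuel reacted = 0.939 × 126 → ξ = 118.3 lbmol/h.
Outlet (n = n₀ + ν ξ):
  C₃H₈: 126 − 1(118.3) = 7.686
  O₂: 776.2 − 5(118.3) = 184.6
  N₂: 2920 (inert)
  CO₂: 0 + 3(118.3) = 354.9
  H₂O: 0 + 4(118.3) = 473.3
Total out = 3940 lbmol/h; y_N₂ = 2920 / 3940 = 0.741.

0.741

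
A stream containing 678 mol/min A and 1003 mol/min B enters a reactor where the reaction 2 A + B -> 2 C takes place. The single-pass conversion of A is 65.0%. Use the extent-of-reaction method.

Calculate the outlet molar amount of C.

441 mol/min

A reacted = 0.65 × 678 = 440.7 mol/min; ν_A = −2, so ξ = 440.7/2 = 220.3 mol/min.
Outlet amounts (n = n₀ + ν ξ):
  A: 678 − 2(220.3) = 237.3
  B: 1003 − 1(220.3) = 782.6
  C: 0 + 2(220.3) = 440.7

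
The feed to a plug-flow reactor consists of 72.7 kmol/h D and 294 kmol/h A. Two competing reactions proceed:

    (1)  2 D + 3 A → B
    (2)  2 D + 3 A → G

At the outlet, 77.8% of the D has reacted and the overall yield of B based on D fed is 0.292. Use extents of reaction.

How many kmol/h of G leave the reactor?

Yield of B: 1ξ₁ / 72.7 = 0.292 → ξ₁ = 21.23 kmol/h.
Conversion of D: 2ξ₁ + 2ξ₂ = 0.778 × 72.7 = 56.56 → ξ₂ = 7.052 kmol/h.
Outlet amounts (n = n₀ + Σ ν·ξ):
  D: 72.7 − 2(21.23) − 2(7.052) = 16.14
  A: 294 − 3(21.23) − 3(7.052) = 209.2
  B: 0 + 1(21.23) = 21.23
  G: 0 + 1(7.052) = 7.052

7.05 kmol/h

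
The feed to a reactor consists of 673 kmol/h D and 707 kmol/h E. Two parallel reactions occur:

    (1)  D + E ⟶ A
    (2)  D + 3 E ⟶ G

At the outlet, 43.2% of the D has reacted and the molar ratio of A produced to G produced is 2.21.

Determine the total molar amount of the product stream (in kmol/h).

Conversion of D: D consumed = 0.432 × 673 = 290.7 kmol/h = 1ξ₁ + 1ξ₂.
Selectivity: 1ξ₁ / (1ξ₂) = 2.21 → ξ₁ = 2.21 ξ₂.
Substitute: (1·2.21 + 1) ξ₂ = 290.7 → ξ₂ = 90.57 kmol/h, ξ₁ = 200.2 kmol/h.
Outlet amounts (n = n₀ + Σ ν·ξ):
  D: 673 − 1(200.2) − 1(90.57) = 382.3
  E: 707 − 1(200.2) − 3(90.57) = 235.1
  A: 0 + 1(200.2) = 200.2
  G: 0 + 1(90.57) = 90.57
Total out = 382.3 + 235.1 + 200.2 + 90.57 = 908.1 kmol/h.

908 kmol/h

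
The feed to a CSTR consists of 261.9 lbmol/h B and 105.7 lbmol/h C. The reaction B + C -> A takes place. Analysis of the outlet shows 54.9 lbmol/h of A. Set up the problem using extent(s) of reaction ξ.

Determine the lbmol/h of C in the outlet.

For A: n = n₀ + 1ξ → 54.9 = 0 + 1ξ, giving ξ = 54.9 lbmol/h.
Outlet amounts (n = n₀ + ν ξ):
  B: 261.9 − 1(54.9) = 207
  C: 105.7 − 1(54.9) = 50.8
  A: 0 + 1(54.9) = 54.9

50.8 lbmol/h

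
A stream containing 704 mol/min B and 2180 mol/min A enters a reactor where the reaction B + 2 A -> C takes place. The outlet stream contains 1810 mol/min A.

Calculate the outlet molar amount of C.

185 mol/min

For A: n = n₀ − 2ξ → 1810 = 2180 − 2ξ, giving ξ = 185 mol/min.
Outlet amounts (n = n₀ + ν ξ):
  B: 704 − 1(185) = 519
  A: 2180 − 2(185) = 1810
  C: 0 + 1(185) = 185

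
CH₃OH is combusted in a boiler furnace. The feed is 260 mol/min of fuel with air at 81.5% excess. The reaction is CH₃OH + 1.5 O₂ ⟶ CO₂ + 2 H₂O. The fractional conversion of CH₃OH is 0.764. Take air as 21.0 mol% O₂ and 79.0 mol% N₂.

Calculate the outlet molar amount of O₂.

Stoichiometric O₂ = 1.5 × 260 = 390 mol/min; O₂ fed = 390 × 1.815 = 707.9 mol/min.
N₂ fed = 707.9 × 79/21 = 2663 mol/min.
Fuel reacted = 0.764 × 260 → ξ = 198.6 mol/min.
Outlet (n = n₀ + ν ξ):
  CH₃OH: 260 − 1(198.6) = 61.36
  O₂: 707.9 − 1.5(198.6) = 409.9
  N₂: 2663 (inert)
  CO₂: 0 + 1(198.6) = 198.6
  H₂O: 0 + 2(198.6) = 397.3

410 mol/min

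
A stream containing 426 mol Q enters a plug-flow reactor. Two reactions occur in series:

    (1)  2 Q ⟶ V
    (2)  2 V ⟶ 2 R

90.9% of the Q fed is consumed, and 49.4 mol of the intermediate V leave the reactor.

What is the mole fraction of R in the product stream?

Conversion of Q: Q consumed = 2ξ₁ = 0.909 × 426 → ξ₁ = 193.6 mol.
V balance: n_V = 0 + 1ξ₁ − 2ξ₂ = 49.4 → ξ₂ = (1·193.6 − 49.4)/2 = 72.11 mol.
Outlet amounts (n = n₀ + Σ ν·ξ):
  Q: 426 − 2(193.6) = 38.77
  V: 0 + 1(193.6) − 2(72.11) = 49.4
  R: 0 + 2(72.11) = 144.2
Total out = 232.4 mol; y_R = 144.2 / 232.4 = 0.6206.

0.621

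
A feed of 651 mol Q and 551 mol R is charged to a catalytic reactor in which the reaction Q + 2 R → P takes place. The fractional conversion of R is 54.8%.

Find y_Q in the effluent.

0.556

R reacted = 0.548 × 551 = 301.9 mol; ν_R = −2, so ξ = 301.9/2 = 151 mol.
Outlet amounts (n = n₀ + ν ξ):
  Q: 651 − 1(151) = 500
  R: 551 − 2(151) = 249.1
  P: 0 + 1(151) = 151
Total out = 900.1 mol; y_Q = 500 / 900.1 = 0.5556.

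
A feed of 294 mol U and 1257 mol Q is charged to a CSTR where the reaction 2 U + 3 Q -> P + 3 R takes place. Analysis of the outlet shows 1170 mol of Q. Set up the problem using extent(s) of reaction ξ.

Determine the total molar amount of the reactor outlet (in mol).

1520 mol

For Q: n = n₀ − 3ξ → 1170 = 1257 − 3ξ, giving ξ = 29 mol.
Outlet amounts (n = n₀ + ν ξ):
  U: 294 − 2(29) = 236
  Q: 1257 − 3(29) = 1170
  P: 0 + 1(29) = 29
  R: 0 + 3(29) = 87
Total out = 236 + 1170 + 29 + 87 = 1522 mol.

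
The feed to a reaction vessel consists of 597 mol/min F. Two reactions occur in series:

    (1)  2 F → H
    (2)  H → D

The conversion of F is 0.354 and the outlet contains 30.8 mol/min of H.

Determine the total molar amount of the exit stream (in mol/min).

Conversion of F: F consumed = 2ξ₁ = 0.354 × 597 → ξ₁ = 105.7 mol/min.
H balance: n_H = 0 + 1ξ₁ − 1ξ₂ = 30.8 → ξ₂ = (1·105.7 − 30.8)/1 = 74.87 mol/min.
Outlet amounts (n = n₀ + Σ ν·ξ):
  F: 597 − 2(105.7) = 385.7
  H: 0 + 1(105.7) − 1(74.87) = 30.8
  D: 0 + 1(74.87) = 74.87
Total out = 385.7 + 30.8 + 74.87 = 491.3 mol/min.

491 mol/min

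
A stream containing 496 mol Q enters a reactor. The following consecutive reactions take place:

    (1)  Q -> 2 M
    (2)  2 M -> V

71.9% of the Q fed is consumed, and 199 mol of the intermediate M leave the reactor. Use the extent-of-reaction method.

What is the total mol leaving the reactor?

Conversion of Q: Q consumed = 1ξ₁ = 0.719 × 496 → ξ₁ = 356.6 mol.
M balance: n_M = 0 + 2ξ₁ − 2ξ₂ = 199 → ξ₂ = (2·356.6 − 199)/2 = 257.1 mol.
Outlet amounts (n = n₀ + Σ ν·ξ):
  Q: 496 − 1(356.6) = 139.4
  M: 0 + 2(356.6) − 2(257.1) = 199
  V: 0 + 1(257.1) = 257.1
Total out = 139.4 + 199 + 257.1 = 595.5 mol.

596 mol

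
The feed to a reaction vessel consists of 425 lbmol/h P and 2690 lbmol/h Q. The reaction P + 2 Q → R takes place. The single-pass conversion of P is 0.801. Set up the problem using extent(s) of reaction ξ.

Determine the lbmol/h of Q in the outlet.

P reacted = 0.801 × 425 = 340.4 lbmol/h; ν_P = −1, so ξ = 340.4/1 = 340.4 lbmol/h.
Outlet amounts (n = n₀ + ν ξ):
  P: 425 − 1(340.4) = 84.57
  Q: 2690 − 2(340.4) = 2009
  R: 0 + 1(340.4) = 340.4

2010 lbmol/h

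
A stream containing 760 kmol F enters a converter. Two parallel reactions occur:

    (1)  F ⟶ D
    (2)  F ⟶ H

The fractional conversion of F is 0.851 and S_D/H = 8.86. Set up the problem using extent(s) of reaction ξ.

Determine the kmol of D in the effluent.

581 kmol

Conversion of F: F consumed = 0.851 × 760 = 646.8 kmol = 1ξ₁ + 1ξ₂.
Selectivity: 1ξ₁ / (1ξ₂) = 8.86 → ξ₁ = 8.86 ξ₂.
Substitute: (1·8.86 + 1) ξ₂ = 646.8 → ξ₂ = 65.59 kmol, ξ₁ = 581.2 kmol.
Outlet amounts (n = n₀ + Σ ν·ξ):
  F: 760 − 1(581.2) − 1(65.59) = 113.2
  D: 0 + 1(581.2) = 581.2
  H: 0 + 1(65.59) = 65.59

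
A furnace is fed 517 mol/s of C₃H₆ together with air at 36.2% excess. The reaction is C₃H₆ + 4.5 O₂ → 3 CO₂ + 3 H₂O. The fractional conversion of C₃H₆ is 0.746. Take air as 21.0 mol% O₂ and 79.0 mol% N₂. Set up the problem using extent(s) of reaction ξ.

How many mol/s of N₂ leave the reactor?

11900 mol/s

Stoichiometric O₂ = 4.5 × 517 = 2326 mol/s; O₂ fed = 2326 × 1.362 = 3169 mol/s.
N₂ fed = 3169 × 79/21 = 11920 mol/s.
Fuel reacted = 0.746 × 517 → ξ = 385.7 mol/s.
Outlet (n = n₀ + ν ξ):
  C₃H₆: 517 − 1(385.7) = 131.3
  O₂: 3169 − 4.5(385.7) = 1433
  N₂: 11920 (inert)
  CO₂: 0 + 3(385.7) = 1157
  H₂O: 0 + 3(385.7) = 1157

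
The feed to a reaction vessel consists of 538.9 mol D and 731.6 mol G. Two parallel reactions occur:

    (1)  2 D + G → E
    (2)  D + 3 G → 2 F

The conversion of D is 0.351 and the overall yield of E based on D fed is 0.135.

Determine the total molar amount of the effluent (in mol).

1040 mol

Yield of E: 1ξ₁ / 538.9 = 0.135 → ξ₁ = 72.75 mol.
Conversion of D: 2ξ₁ + 1ξ₂ = 0.351 × 538.9 = 189.2 → ξ₂ = 43.65 mol.
Outlet amounts (n = n₀ + Σ ν·ξ):
  D: 538.9 − 2(72.75) − 1(43.65) = 349.7
  G: 731.6 − 1(72.75) − 3(43.65) = 527.9
  E: 0 + 1(72.75) = 72.75
  F: 0 + 2(43.65) = 87.3
Total out = 349.7 + 527.9 + 72.75 + 87.3 = 1038 mol.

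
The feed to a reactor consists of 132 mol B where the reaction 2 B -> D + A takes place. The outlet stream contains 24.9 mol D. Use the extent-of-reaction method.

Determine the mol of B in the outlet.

82.2 mol

For D: n = n₀ + 1ξ → 24.9 = 0 + 1ξ, giving ξ = 24.9 mol.
Outlet amounts (n = n₀ + ν ξ):
  B: 132 − 2(24.9) = 82.2
  D: 0 + 1(24.9) = 24.9
  A: 0 + 1(24.9) = 24.9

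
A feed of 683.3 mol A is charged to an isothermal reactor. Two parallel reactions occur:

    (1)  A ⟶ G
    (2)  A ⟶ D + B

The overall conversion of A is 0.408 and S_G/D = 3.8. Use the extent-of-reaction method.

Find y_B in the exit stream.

0.0783

Conversion of A: A consumed = 0.408 × 683.3 = 278.8 mol = 1ξ₁ + 1ξ₂.
Selectivity: 1ξ₁ / (1ξ₂) = 3.8 → ξ₁ = 3.8 ξ₂.
Substitute: (1·3.8 + 1) ξ₂ = 278.8 → ξ₂ = 58.08 mol, ξ₁ = 220.7 mol.
Outlet amounts (n = n₀ + Σ ν·ξ):
  A: 683.3 − 1(220.7) − 1(58.08) = 404.5
  G: 0 + 1(220.7) = 220.7
  D: 0 + 1(58.08) = 58.08
  B: 0 + 1(58.08) = 58.08
Total out = 741.4 mol; y_B = 58.08 / 741.4 = 0.07834.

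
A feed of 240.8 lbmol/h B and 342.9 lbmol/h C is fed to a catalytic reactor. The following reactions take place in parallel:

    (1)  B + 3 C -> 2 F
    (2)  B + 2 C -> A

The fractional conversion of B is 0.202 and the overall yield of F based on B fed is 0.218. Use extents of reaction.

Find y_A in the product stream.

0.046

Yield of F: 2ξ₁ / 240.8 = 0.218 → ξ₁ = 26.25 lbmol/h.
Conversion of B: 1ξ₁ + 1ξ₂ = 0.202 × 240.8 = 48.64 → ξ₂ = 22.39 lbmol/h.
Outlet amounts (n = n₀ + Σ ν·ξ):
  B: 240.8 − 1(26.25) − 1(22.39) = 192.2
  C: 342.9 − 3(26.25) − 2(22.39) = 219.4
  F: 0 + 2(26.25) = 52.49
  A: 0 + 1(22.39) = 22.39
Total out = 486.4 lbmol/h; y_A = 22.39 / 486.4 = 0.04604.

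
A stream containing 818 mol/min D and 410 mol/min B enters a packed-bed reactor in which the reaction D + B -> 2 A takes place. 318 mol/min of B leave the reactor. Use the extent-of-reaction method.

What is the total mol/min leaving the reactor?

1230 mol/min

For B: n = n₀ − 1ξ → 318 = 410 − 1ξ, giving ξ = 92 mol/min.
Outlet amounts (n = n₀ + ν ξ):
  D: 818 − 1(92) = 726
  B: 410 − 1(92) = 318
  A: 0 + 2(92) = 184
Total out = 726 + 318 + 184 = 1228 mol/min.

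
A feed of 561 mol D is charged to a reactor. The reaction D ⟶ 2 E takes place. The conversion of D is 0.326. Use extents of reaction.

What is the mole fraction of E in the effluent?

0.492

D reacted = 0.326 × 561 = 182.9 mol; ν_D = −1, so ξ = 182.9/1 = 182.9 mol.
Outlet amounts (n = n₀ + ν ξ):
  D: 561 − 1(182.9) = 378.1
  E: 0 + 2(182.9) = 365.8
Total out = 743.9 mol; y_E = 365.8 / 743.9 = 0.4917.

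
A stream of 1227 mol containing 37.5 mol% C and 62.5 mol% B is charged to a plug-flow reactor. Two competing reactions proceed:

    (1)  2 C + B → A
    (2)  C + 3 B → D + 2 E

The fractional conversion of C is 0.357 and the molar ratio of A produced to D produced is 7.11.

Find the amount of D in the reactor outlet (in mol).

Conversion of C: C consumed = 0.357 × 460.1 = 164.3 mol = 2ξ₁ + 1ξ₂.
Selectivity: 1ξ₁ / (1ξ₂) = 7.11 → ξ₁ = 7.11 ξ₂.
Substitute: (2·7.11 + 1) ξ₂ = 164.3 → ξ₂ = 10.79 mol, ξ₁ = 76.74 mol.
Outlet amounts (n = n₀ + Σ ν·ξ):
  C: 460.1 − 2(76.74) − 1(10.79) = 295.9
  B: 766.9 − 1(76.74) − 3(10.79) = 657.8
  A: 0 + 1(76.74) = 76.74
  D: 0 + 1(10.79) = 10.79
  E: 0 + 2(10.79) = 21.59

10.8 mol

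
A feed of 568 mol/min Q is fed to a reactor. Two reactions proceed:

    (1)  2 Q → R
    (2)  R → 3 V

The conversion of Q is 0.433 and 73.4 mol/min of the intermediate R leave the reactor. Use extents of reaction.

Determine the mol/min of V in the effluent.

149 mol/min

Conversion of Q: Q consumed = 2ξ₁ = 0.433 × 568 → ξ₁ = 123 mol/min.
R balance: n_R = 0 + 1ξ₁ − 1ξ₂ = 73.4 → ξ₂ = (1·123 − 73.4)/1 = 49.57 mol/min.
Outlet amounts (n = n₀ + Σ ν·ξ):
  Q: 568 − 2(123) = 322.1
  R: 0 + 1(123) − 1(49.57) = 73.4
  V: 0 + 3(49.57) = 148.7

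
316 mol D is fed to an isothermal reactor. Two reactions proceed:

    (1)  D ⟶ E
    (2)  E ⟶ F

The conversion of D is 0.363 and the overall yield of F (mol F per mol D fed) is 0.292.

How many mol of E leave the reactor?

22.4 mol

Conversion of D: D consumed = 1ξ₁ = 0.363 × 316 → ξ₁ = 114.7 mol.
Yield of F: 1ξ₂ / 316 = 0.292 → ξ₂ = 92.27 mol.
Outlet amounts (n = n₀ + Σ ν·ξ):
  D: 316 − 1(114.7) = 201.3
  E: 0 + 1(114.7) − 1(92.27) = 22.44
  F: 0 + 1(92.27) = 92.27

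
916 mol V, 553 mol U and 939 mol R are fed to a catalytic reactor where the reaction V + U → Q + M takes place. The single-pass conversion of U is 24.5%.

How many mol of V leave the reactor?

U reacted = 0.245 × 553 = 135.5 mol; ν_U = −1, so ξ = 135.5/1 = 135.5 mol.
Outlet amounts (n = n₀ + ν ξ):
  V: 916 − 1(135.5) = 780.5
  U: 553 − 1(135.5) = 417.5
  Q: 0 + 1(135.5) = 135.5
  M: 0 + 1(135.5) = 135.5
  R: 939 (inert)

781 mol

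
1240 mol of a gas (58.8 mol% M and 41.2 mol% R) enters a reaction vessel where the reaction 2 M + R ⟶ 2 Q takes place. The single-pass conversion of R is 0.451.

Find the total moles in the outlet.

R reacted = 0.451 × 510.9 = 230.4 mol; ν_R = −1, so ξ = 230.4/1 = 230.4 mol.
Outlet amounts (n = n₀ + ν ξ):
  M: 729.1 − 2(230.4) = 268.3
  R: 510.9 − 1(230.4) = 280.5
  Q: 0 + 2(230.4) = 460.8
Total out = 268.3 + 280.5 + 460.8 = 1010 mol.

1010 mol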